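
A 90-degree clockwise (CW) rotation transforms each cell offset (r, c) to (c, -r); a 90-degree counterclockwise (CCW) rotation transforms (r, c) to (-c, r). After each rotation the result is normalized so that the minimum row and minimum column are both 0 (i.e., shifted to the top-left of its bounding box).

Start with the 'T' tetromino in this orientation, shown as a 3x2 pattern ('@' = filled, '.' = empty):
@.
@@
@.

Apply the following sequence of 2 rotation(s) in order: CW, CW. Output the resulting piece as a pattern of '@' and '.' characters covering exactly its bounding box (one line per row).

Answer: .@
@@
.@

Derivation:
Start:
@.
@@
@.
After rotation 1 (CW):
@@@
.@.
After rotation 2 (CW):
.@
@@
.@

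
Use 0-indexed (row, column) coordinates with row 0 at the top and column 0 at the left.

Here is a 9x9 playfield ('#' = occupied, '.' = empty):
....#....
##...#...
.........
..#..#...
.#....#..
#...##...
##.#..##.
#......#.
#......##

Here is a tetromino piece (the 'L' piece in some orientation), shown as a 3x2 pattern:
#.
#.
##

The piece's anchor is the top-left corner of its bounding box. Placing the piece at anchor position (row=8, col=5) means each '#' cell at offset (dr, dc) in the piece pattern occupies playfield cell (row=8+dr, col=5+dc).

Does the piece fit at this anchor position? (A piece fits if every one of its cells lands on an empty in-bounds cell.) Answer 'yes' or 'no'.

Answer: no

Derivation:
Check each piece cell at anchor (8, 5):
  offset (0,0) -> (8,5): empty -> OK
  offset (1,0) -> (9,5): out of bounds -> FAIL
  offset (2,0) -> (10,5): out of bounds -> FAIL
  offset (2,1) -> (10,6): out of bounds -> FAIL
All cells valid: no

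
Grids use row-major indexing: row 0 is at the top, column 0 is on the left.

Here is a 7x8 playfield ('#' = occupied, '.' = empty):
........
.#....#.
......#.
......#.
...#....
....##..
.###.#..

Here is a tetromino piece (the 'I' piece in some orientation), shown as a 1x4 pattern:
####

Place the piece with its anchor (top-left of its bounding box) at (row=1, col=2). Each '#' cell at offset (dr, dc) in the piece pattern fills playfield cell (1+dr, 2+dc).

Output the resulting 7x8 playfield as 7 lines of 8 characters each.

Answer: ........
.######.
......#.
......#.
...#....
....##..
.###.#..

Derivation:
Fill (1+0,2+0) = (1,2)
Fill (1+0,2+1) = (1,3)
Fill (1+0,2+2) = (1,4)
Fill (1+0,2+3) = (1,5)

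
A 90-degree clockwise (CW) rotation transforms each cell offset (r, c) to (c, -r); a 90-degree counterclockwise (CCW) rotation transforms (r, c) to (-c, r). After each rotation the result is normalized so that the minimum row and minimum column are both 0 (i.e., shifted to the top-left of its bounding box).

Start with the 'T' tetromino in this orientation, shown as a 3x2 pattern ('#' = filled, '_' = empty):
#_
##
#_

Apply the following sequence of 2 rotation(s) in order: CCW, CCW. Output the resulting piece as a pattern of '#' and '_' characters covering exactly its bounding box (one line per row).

Start:
#_
##
#_
After rotation 1 (CCW):
_#_
###
After rotation 2 (CCW):
_#
##
_#

Answer: _#
##
_#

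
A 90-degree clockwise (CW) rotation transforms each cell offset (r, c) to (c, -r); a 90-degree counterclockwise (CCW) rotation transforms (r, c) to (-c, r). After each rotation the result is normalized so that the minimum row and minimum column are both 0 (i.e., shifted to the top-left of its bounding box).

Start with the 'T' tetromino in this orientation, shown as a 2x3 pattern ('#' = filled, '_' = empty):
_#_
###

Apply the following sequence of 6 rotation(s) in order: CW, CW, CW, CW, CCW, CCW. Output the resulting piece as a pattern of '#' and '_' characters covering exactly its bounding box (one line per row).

Start:
_#_
###
After rotation 1 (CW):
#_
##
#_
After rotation 2 (CW):
###
_#_
After rotation 3 (CW):
_#
##
_#
After rotation 4 (CW):
_#_
###
After rotation 5 (CCW):
_#
##
_#
After rotation 6 (CCW):
###
_#_

Answer: ###
_#_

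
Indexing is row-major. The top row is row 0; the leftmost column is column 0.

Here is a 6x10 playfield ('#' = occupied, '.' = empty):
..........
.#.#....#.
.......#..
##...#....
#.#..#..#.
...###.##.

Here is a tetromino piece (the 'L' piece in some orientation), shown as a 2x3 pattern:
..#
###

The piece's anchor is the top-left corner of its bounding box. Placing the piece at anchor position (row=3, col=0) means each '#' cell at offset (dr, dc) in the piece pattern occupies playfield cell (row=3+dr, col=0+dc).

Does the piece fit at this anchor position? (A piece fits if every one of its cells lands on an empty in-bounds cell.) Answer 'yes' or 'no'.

Answer: no

Derivation:
Check each piece cell at anchor (3, 0):
  offset (0,2) -> (3,2): empty -> OK
  offset (1,0) -> (4,0): occupied ('#') -> FAIL
  offset (1,1) -> (4,1): empty -> OK
  offset (1,2) -> (4,2): occupied ('#') -> FAIL
All cells valid: no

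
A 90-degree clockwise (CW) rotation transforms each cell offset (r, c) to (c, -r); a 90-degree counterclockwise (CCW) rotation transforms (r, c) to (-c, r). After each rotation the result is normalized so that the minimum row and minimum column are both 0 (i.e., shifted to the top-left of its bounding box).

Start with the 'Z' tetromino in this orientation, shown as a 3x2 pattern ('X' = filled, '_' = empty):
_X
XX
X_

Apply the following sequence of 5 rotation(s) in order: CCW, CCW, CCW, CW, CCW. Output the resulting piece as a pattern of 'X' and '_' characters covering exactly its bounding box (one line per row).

Answer: XX_
_XX

Derivation:
Start:
_X
XX
X_
After rotation 1 (CCW):
XX_
_XX
After rotation 2 (CCW):
_X
XX
X_
After rotation 3 (CCW):
XX_
_XX
After rotation 4 (CW):
_X
XX
X_
After rotation 5 (CCW):
XX_
_XX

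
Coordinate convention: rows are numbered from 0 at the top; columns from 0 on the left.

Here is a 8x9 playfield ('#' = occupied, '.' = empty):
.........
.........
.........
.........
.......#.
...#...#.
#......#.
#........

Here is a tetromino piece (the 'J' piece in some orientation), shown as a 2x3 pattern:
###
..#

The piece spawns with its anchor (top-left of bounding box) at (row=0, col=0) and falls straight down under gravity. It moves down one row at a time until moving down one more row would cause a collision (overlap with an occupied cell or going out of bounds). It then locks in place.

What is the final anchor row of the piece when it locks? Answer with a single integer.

Answer: 5

Derivation:
Spawn at (row=0, col=0). Try each row:
  row 0: fits
  row 1: fits
  row 2: fits
  row 3: fits
  row 4: fits
  row 5: fits
  row 6: blocked -> lock at row 5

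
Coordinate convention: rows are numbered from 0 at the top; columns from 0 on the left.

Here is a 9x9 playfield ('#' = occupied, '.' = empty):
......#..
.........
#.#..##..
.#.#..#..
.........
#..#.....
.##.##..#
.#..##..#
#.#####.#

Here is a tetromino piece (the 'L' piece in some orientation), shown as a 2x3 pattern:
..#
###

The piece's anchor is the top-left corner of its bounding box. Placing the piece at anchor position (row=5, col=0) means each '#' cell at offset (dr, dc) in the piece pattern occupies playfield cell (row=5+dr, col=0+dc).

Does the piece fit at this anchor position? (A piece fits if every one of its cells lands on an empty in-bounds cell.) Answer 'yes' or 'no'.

Answer: no

Derivation:
Check each piece cell at anchor (5, 0):
  offset (0,2) -> (5,2): empty -> OK
  offset (1,0) -> (6,0): empty -> OK
  offset (1,1) -> (6,1): occupied ('#') -> FAIL
  offset (1,2) -> (6,2): occupied ('#') -> FAIL
All cells valid: no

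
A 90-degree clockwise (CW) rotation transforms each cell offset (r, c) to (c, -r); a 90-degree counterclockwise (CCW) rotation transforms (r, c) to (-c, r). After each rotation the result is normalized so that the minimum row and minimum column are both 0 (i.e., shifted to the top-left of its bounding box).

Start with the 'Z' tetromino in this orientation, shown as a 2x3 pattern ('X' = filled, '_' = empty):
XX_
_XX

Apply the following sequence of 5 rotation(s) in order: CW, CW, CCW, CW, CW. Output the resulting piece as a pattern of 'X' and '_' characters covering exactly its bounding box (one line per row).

Answer: _X
XX
X_

Derivation:
Start:
XX_
_XX
After rotation 1 (CW):
_X
XX
X_
After rotation 2 (CW):
XX_
_XX
After rotation 3 (CCW):
_X
XX
X_
After rotation 4 (CW):
XX_
_XX
After rotation 5 (CW):
_X
XX
X_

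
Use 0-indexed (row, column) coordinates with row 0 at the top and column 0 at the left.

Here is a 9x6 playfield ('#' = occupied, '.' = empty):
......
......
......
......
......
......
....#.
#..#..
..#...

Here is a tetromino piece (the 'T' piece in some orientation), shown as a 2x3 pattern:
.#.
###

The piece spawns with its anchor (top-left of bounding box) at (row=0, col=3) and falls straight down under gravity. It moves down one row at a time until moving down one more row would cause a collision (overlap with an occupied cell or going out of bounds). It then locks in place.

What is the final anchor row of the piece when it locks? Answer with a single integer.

Spawn at (row=0, col=3). Try each row:
  row 0: fits
  row 1: fits
  row 2: fits
  row 3: fits
  row 4: fits
  row 5: blocked -> lock at row 4

Answer: 4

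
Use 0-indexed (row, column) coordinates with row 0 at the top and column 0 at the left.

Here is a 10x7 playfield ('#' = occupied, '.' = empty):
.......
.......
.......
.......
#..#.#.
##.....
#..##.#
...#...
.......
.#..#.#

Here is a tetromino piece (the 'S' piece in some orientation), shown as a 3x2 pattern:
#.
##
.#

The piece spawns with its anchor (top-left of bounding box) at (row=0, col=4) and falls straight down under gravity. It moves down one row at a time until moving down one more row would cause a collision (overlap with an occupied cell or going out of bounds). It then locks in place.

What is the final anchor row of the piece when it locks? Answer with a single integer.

Spawn at (row=0, col=4). Try each row:
  row 0: fits
  row 1: fits
  row 2: blocked -> lock at row 1

Answer: 1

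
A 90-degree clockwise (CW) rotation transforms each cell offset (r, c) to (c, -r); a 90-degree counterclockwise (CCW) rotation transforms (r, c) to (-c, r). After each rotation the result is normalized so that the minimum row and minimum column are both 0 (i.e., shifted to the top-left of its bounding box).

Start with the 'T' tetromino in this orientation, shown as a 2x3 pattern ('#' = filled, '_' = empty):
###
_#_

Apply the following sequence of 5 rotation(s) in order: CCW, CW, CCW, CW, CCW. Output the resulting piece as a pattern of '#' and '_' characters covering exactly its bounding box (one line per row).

Answer: #_
##
#_

Derivation:
Start:
###
_#_
After rotation 1 (CCW):
#_
##
#_
After rotation 2 (CW):
###
_#_
After rotation 3 (CCW):
#_
##
#_
After rotation 4 (CW):
###
_#_
After rotation 5 (CCW):
#_
##
#_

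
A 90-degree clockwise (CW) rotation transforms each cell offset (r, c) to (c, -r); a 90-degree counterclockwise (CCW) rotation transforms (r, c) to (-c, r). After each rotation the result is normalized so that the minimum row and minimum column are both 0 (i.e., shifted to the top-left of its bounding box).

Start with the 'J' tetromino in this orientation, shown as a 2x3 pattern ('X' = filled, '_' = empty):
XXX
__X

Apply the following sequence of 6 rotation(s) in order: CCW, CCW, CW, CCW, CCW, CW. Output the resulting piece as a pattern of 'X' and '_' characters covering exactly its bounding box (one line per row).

Answer: X__
XXX

Derivation:
Start:
XXX
__X
After rotation 1 (CCW):
XX
X_
X_
After rotation 2 (CCW):
X__
XXX
After rotation 3 (CW):
XX
X_
X_
After rotation 4 (CCW):
X__
XXX
After rotation 5 (CCW):
_X
_X
XX
After rotation 6 (CW):
X__
XXX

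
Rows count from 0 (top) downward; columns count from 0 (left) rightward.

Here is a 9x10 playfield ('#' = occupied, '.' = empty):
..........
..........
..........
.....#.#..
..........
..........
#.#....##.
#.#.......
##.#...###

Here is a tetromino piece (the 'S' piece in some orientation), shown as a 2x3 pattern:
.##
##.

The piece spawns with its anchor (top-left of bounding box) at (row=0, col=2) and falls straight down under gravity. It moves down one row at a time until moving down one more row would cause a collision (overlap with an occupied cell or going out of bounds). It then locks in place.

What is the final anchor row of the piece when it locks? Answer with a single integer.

Spawn at (row=0, col=2). Try each row:
  row 0: fits
  row 1: fits
  row 2: fits
  row 3: fits
  row 4: fits
  row 5: blocked -> lock at row 4

Answer: 4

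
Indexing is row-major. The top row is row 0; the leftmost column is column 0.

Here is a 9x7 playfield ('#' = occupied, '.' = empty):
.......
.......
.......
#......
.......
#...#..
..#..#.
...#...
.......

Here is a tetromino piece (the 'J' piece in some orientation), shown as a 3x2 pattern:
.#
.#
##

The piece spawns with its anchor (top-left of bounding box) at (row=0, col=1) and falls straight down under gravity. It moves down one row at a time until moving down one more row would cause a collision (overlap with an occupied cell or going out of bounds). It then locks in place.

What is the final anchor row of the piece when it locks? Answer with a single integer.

Spawn at (row=0, col=1). Try each row:
  row 0: fits
  row 1: fits
  row 2: fits
  row 3: fits
  row 4: blocked -> lock at row 3

Answer: 3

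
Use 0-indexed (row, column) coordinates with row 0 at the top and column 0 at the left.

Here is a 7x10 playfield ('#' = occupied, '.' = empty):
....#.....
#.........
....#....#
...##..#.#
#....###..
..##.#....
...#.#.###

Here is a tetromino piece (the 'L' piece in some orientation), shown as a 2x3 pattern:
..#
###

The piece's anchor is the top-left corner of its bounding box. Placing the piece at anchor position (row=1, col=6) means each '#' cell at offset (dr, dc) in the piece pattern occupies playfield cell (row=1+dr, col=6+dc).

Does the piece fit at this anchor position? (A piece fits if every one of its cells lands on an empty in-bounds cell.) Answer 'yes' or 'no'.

Check each piece cell at anchor (1, 6):
  offset (0,2) -> (1,8): empty -> OK
  offset (1,0) -> (2,6): empty -> OK
  offset (1,1) -> (2,7): empty -> OK
  offset (1,2) -> (2,8): empty -> OK
All cells valid: yes

Answer: yes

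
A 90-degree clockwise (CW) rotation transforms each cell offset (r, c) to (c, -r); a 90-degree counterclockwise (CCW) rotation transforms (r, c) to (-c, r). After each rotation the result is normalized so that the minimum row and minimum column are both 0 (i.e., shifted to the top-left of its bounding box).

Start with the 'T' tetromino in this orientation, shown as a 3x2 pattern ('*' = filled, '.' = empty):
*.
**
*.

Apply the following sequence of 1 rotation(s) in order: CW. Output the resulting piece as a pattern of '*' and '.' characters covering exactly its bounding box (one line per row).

Answer: ***
.*.

Derivation:
Start:
*.
**
*.
After rotation 1 (CW):
***
.*.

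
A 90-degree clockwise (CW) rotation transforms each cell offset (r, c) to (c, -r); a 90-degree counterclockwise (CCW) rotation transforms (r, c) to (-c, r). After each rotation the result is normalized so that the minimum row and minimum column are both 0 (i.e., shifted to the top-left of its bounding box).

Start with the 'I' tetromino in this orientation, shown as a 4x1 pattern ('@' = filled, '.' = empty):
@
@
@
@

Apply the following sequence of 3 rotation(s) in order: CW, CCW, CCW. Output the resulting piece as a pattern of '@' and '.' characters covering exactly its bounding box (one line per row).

Answer: @@@@

Derivation:
Start:
@
@
@
@
After rotation 1 (CW):
@@@@
After rotation 2 (CCW):
@
@
@
@
After rotation 3 (CCW):
@@@@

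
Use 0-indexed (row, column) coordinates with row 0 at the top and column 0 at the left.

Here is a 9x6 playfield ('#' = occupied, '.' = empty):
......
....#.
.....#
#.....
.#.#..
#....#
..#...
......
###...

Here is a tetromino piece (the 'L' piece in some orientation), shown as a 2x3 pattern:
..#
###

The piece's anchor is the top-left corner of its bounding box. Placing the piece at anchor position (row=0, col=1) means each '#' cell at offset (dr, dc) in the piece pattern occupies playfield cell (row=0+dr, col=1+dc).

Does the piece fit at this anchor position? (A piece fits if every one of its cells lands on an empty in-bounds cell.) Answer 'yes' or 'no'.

Check each piece cell at anchor (0, 1):
  offset (0,2) -> (0,3): empty -> OK
  offset (1,0) -> (1,1): empty -> OK
  offset (1,1) -> (1,2): empty -> OK
  offset (1,2) -> (1,3): empty -> OK
All cells valid: yes

Answer: yes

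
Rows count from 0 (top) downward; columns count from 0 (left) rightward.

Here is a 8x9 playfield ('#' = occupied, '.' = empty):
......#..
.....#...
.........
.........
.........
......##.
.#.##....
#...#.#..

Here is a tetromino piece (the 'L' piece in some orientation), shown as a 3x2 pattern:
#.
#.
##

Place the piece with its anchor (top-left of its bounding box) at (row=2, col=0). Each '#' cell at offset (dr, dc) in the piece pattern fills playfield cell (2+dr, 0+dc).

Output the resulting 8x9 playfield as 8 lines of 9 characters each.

Answer: ......#..
.....#...
#........
#........
##.......
......##.
.#.##....
#...#.#..

Derivation:
Fill (2+0,0+0) = (2,0)
Fill (2+1,0+0) = (3,0)
Fill (2+2,0+0) = (4,0)
Fill (2+2,0+1) = (4,1)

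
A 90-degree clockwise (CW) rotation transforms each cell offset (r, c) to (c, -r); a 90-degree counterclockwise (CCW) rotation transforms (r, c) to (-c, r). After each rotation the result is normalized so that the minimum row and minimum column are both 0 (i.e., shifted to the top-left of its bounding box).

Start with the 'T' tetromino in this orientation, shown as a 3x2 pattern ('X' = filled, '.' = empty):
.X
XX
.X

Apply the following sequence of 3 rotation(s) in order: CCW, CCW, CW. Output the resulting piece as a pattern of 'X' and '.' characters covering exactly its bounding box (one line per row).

Start:
.X
XX
.X
After rotation 1 (CCW):
XXX
.X.
After rotation 2 (CCW):
X.
XX
X.
After rotation 3 (CW):
XXX
.X.

Answer: XXX
.X.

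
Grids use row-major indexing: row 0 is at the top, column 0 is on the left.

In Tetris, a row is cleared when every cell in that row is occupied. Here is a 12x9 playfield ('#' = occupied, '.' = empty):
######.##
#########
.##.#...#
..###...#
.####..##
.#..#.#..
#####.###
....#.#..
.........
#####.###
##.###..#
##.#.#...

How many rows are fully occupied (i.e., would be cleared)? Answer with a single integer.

Check each row:
  row 0: 1 empty cell -> not full
  row 1: 0 empty cells -> FULL (clear)
  row 2: 5 empty cells -> not full
  row 3: 5 empty cells -> not full
  row 4: 3 empty cells -> not full
  row 5: 6 empty cells -> not full
  row 6: 1 empty cell -> not full
  row 7: 7 empty cells -> not full
  row 8: 9 empty cells -> not full
  row 9: 1 empty cell -> not full
  row 10: 3 empty cells -> not full
  row 11: 5 empty cells -> not full
Total rows cleared: 1

Answer: 1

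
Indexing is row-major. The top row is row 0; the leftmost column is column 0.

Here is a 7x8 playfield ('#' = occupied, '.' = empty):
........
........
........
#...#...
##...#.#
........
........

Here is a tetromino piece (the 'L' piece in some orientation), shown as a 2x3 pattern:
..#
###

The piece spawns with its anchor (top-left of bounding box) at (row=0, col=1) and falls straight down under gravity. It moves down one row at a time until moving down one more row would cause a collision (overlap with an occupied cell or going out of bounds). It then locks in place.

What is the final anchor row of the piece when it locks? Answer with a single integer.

Spawn at (row=0, col=1). Try each row:
  row 0: fits
  row 1: fits
  row 2: fits
  row 3: blocked -> lock at row 2

Answer: 2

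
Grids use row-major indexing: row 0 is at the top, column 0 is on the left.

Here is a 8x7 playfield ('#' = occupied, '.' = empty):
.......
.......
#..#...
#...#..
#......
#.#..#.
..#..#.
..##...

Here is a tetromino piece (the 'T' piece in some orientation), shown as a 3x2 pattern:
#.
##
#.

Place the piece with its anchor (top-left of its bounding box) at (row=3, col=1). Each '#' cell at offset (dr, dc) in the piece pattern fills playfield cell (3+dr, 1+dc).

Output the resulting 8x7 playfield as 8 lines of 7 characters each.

Answer: .......
.......
#..#...
##..#..
###....
###..#.
..#..#.
..##...

Derivation:
Fill (3+0,1+0) = (3,1)
Fill (3+1,1+0) = (4,1)
Fill (3+1,1+1) = (4,2)
Fill (3+2,1+0) = (5,1)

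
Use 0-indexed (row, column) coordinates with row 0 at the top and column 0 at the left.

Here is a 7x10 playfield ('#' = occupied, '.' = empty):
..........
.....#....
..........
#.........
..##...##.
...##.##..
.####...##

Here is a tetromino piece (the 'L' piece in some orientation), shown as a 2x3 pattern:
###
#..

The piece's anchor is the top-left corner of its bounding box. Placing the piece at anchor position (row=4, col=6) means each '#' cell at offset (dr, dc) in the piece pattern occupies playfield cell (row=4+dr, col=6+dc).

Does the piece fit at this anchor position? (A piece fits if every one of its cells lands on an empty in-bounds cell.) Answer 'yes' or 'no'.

Check each piece cell at anchor (4, 6):
  offset (0,0) -> (4,6): empty -> OK
  offset (0,1) -> (4,7): occupied ('#') -> FAIL
  offset (0,2) -> (4,8): occupied ('#') -> FAIL
  offset (1,0) -> (5,6): occupied ('#') -> FAIL
All cells valid: no

Answer: no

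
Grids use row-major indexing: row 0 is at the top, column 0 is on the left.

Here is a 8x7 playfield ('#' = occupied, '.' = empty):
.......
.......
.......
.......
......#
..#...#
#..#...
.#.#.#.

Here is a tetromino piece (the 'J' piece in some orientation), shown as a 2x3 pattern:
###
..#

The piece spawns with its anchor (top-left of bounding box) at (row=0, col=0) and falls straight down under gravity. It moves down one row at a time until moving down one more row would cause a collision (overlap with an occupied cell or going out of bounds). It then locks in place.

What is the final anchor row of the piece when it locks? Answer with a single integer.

Answer: 3

Derivation:
Spawn at (row=0, col=0). Try each row:
  row 0: fits
  row 1: fits
  row 2: fits
  row 3: fits
  row 4: blocked -> lock at row 3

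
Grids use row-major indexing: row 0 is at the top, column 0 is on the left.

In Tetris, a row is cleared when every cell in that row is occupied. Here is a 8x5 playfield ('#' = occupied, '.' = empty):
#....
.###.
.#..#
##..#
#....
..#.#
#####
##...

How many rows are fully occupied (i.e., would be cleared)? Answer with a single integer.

Answer: 1

Derivation:
Check each row:
  row 0: 4 empty cells -> not full
  row 1: 2 empty cells -> not full
  row 2: 3 empty cells -> not full
  row 3: 2 empty cells -> not full
  row 4: 4 empty cells -> not full
  row 5: 3 empty cells -> not full
  row 6: 0 empty cells -> FULL (clear)
  row 7: 3 empty cells -> not full
Total rows cleared: 1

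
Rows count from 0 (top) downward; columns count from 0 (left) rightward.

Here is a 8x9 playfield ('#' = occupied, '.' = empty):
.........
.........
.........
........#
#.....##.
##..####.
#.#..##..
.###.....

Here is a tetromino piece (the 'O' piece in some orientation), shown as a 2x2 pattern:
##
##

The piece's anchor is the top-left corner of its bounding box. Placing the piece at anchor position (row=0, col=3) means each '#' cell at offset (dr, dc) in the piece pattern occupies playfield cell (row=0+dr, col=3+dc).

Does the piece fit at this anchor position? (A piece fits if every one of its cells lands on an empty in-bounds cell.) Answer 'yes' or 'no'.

Answer: yes

Derivation:
Check each piece cell at anchor (0, 3):
  offset (0,0) -> (0,3): empty -> OK
  offset (0,1) -> (0,4): empty -> OK
  offset (1,0) -> (1,3): empty -> OK
  offset (1,1) -> (1,4): empty -> OK
All cells valid: yes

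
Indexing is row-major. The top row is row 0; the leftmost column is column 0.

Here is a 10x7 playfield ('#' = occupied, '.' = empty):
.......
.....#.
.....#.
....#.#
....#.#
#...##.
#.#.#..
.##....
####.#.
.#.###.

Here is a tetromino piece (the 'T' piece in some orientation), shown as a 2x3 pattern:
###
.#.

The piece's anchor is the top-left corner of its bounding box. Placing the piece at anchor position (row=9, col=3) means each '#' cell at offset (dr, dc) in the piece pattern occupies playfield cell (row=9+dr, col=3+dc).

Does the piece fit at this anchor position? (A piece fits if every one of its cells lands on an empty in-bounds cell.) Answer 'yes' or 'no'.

Answer: no

Derivation:
Check each piece cell at anchor (9, 3):
  offset (0,0) -> (9,3): occupied ('#') -> FAIL
  offset (0,1) -> (9,4): occupied ('#') -> FAIL
  offset (0,2) -> (9,5): occupied ('#') -> FAIL
  offset (1,1) -> (10,4): out of bounds -> FAIL
All cells valid: no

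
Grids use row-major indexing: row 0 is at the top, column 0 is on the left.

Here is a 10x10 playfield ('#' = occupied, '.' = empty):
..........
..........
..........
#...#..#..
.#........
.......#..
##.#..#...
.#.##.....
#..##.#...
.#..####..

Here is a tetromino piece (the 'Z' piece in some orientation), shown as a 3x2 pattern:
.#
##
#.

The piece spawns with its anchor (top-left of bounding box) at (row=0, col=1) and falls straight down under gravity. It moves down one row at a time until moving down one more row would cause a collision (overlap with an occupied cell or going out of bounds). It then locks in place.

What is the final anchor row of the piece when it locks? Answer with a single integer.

Answer: 1

Derivation:
Spawn at (row=0, col=1). Try each row:
  row 0: fits
  row 1: fits
  row 2: blocked -> lock at row 1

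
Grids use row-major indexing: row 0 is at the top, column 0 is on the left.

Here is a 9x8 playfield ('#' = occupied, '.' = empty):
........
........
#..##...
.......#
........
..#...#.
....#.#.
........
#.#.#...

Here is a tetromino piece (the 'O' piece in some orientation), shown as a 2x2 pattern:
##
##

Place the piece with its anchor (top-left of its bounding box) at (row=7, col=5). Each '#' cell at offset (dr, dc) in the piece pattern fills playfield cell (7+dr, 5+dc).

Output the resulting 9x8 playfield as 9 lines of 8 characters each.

Answer: ........
........
#..##...
.......#
........
..#...#.
....#.#.
.....##.
#.#.###.

Derivation:
Fill (7+0,5+0) = (7,5)
Fill (7+0,5+1) = (7,6)
Fill (7+1,5+0) = (8,5)
Fill (7+1,5+1) = (8,6)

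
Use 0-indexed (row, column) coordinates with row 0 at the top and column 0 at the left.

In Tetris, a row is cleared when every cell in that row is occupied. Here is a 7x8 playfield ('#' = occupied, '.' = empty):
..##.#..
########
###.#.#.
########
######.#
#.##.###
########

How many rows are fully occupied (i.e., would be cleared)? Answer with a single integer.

Answer: 3

Derivation:
Check each row:
  row 0: 5 empty cells -> not full
  row 1: 0 empty cells -> FULL (clear)
  row 2: 3 empty cells -> not full
  row 3: 0 empty cells -> FULL (clear)
  row 4: 1 empty cell -> not full
  row 5: 2 empty cells -> not full
  row 6: 0 empty cells -> FULL (clear)
Total rows cleared: 3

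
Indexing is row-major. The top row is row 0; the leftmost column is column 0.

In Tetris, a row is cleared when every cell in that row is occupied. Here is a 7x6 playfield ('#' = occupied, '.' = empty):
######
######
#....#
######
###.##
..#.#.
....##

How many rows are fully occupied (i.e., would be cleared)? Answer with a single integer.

Check each row:
  row 0: 0 empty cells -> FULL (clear)
  row 1: 0 empty cells -> FULL (clear)
  row 2: 4 empty cells -> not full
  row 3: 0 empty cells -> FULL (clear)
  row 4: 1 empty cell -> not full
  row 5: 4 empty cells -> not full
  row 6: 4 empty cells -> not full
Total rows cleared: 3

Answer: 3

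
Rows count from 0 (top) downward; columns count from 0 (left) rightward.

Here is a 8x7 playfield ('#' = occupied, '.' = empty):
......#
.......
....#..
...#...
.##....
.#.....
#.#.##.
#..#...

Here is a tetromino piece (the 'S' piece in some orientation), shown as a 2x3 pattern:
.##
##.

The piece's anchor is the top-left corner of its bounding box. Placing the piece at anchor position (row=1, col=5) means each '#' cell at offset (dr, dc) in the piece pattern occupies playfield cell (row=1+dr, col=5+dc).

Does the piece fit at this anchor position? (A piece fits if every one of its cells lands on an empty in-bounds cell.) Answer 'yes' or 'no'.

Answer: no

Derivation:
Check each piece cell at anchor (1, 5):
  offset (0,1) -> (1,6): empty -> OK
  offset (0,2) -> (1,7): out of bounds -> FAIL
  offset (1,0) -> (2,5): empty -> OK
  offset (1,1) -> (2,6): empty -> OK
All cells valid: no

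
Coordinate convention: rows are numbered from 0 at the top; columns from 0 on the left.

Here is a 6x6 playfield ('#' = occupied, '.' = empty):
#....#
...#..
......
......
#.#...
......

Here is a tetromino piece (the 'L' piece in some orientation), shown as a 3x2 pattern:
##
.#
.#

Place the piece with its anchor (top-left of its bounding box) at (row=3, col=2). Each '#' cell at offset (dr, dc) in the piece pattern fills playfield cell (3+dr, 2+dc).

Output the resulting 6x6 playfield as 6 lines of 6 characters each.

Fill (3+0,2+0) = (3,2)
Fill (3+0,2+1) = (3,3)
Fill (3+1,2+1) = (4,3)
Fill (3+2,2+1) = (5,3)

Answer: #....#
...#..
......
..##..
#.##..
...#..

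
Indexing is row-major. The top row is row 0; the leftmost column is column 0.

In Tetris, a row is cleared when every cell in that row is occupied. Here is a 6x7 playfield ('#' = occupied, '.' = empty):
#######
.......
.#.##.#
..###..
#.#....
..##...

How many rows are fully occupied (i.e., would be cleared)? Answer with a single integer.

Answer: 1

Derivation:
Check each row:
  row 0: 0 empty cells -> FULL (clear)
  row 1: 7 empty cells -> not full
  row 2: 3 empty cells -> not full
  row 3: 4 empty cells -> not full
  row 4: 5 empty cells -> not full
  row 5: 5 empty cells -> not full
Total rows cleared: 1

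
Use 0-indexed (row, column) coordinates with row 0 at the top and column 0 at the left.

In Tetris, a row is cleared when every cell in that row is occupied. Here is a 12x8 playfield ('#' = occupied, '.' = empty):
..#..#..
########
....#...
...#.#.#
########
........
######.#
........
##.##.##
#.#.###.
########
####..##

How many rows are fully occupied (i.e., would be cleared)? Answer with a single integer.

Check each row:
  row 0: 6 empty cells -> not full
  row 1: 0 empty cells -> FULL (clear)
  row 2: 7 empty cells -> not full
  row 3: 5 empty cells -> not full
  row 4: 0 empty cells -> FULL (clear)
  row 5: 8 empty cells -> not full
  row 6: 1 empty cell -> not full
  row 7: 8 empty cells -> not full
  row 8: 2 empty cells -> not full
  row 9: 3 empty cells -> not full
  row 10: 0 empty cells -> FULL (clear)
  row 11: 2 empty cells -> not full
Total rows cleared: 3

Answer: 3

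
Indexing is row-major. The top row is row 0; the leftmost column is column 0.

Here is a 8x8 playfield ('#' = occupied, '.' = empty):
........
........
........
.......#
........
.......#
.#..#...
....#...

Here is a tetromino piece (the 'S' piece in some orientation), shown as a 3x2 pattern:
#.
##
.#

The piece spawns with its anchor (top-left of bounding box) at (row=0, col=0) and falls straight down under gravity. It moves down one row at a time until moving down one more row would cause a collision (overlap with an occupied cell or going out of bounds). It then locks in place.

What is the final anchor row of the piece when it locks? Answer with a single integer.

Answer: 3

Derivation:
Spawn at (row=0, col=0). Try each row:
  row 0: fits
  row 1: fits
  row 2: fits
  row 3: fits
  row 4: blocked -> lock at row 3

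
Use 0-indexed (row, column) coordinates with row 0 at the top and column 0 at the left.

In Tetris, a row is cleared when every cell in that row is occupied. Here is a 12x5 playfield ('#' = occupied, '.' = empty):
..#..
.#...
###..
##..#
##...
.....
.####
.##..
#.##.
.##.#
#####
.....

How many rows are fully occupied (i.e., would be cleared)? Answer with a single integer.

Check each row:
  row 0: 4 empty cells -> not full
  row 1: 4 empty cells -> not full
  row 2: 2 empty cells -> not full
  row 3: 2 empty cells -> not full
  row 4: 3 empty cells -> not full
  row 5: 5 empty cells -> not full
  row 6: 1 empty cell -> not full
  row 7: 3 empty cells -> not full
  row 8: 2 empty cells -> not full
  row 9: 2 empty cells -> not full
  row 10: 0 empty cells -> FULL (clear)
  row 11: 5 empty cells -> not full
Total rows cleared: 1

Answer: 1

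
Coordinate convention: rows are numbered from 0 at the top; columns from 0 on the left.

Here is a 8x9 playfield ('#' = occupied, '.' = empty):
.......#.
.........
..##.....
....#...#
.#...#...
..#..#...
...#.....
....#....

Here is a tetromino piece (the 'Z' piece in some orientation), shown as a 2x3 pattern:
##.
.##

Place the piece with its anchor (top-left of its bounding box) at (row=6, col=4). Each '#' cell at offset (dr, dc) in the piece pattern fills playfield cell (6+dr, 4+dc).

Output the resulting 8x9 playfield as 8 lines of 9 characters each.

Answer: .......#.
.........
..##.....
....#...#
.#...#...
..#..#...
...###...
....###..

Derivation:
Fill (6+0,4+0) = (6,4)
Fill (6+0,4+1) = (6,5)
Fill (6+1,4+1) = (7,5)
Fill (6+1,4+2) = (7,6)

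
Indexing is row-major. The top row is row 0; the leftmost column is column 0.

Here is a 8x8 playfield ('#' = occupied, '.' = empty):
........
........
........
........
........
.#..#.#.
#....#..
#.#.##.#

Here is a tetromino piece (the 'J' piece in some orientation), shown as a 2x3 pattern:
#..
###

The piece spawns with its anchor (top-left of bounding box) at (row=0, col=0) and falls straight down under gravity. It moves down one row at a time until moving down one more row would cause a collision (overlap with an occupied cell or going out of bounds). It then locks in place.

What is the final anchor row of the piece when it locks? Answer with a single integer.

Spawn at (row=0, col=0). Try each row:
  row 0: fits
  row 1: fits
  row 2: fits
  row 3: fits
  row 4: blocked -> lock at row 3

Answer: 3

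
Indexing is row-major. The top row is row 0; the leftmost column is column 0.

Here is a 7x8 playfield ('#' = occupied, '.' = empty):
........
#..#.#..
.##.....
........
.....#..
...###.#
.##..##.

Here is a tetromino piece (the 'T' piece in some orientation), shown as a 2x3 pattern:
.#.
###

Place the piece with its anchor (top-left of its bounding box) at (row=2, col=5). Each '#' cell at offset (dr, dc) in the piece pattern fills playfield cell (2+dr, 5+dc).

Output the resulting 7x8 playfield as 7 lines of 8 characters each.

Answer: ........
#..#.#..
.##...#.
.....###
.....#..
...###.#
.##..##.

Derivation:
Fill (2+0,5+1) = (2,6)
Fill (2+1,5+0) = (3,5)
Fill (2+1,5+1) = (3,6)
Fill (2+1,5+2) = (3,7)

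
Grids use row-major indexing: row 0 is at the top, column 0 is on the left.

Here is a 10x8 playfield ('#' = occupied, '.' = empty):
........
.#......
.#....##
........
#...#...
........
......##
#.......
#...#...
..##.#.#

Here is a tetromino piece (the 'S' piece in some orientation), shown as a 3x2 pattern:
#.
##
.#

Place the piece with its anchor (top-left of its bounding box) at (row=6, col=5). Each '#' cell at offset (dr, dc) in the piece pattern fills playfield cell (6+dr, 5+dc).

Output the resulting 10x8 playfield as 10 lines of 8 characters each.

Answer: ........
.#......
.#....##
........
#...#...
........
.....###
#....##.
#...#.#.
..##.#.#

Derivation:
Fill (6+0,5+0) = (6,5)
Fill (6+1,5+0) = (7,5)
Fill (6+1,5+1) = (7,6)
Fill (6+2,5+1) = (8,6)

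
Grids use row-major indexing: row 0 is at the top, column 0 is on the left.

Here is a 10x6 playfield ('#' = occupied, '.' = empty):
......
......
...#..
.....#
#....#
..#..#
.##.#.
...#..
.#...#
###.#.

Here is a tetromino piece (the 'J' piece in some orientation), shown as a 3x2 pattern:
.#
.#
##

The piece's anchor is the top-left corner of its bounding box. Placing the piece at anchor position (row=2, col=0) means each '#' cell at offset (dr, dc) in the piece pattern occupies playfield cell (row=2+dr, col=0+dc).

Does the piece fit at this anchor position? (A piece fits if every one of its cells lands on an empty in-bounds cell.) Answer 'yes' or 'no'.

Check each piece cell at anchor (2, 0):
  offset (0,1) -> (2,1): empty -> OK
  offset (1,1) -> (3,1): empty -> OK
  offset (2,0) -> (4,0): occupied ('#') -> FAIL
  offset (2,1) -> (4,1): empty -> OK
All cells valid: no

Answer: no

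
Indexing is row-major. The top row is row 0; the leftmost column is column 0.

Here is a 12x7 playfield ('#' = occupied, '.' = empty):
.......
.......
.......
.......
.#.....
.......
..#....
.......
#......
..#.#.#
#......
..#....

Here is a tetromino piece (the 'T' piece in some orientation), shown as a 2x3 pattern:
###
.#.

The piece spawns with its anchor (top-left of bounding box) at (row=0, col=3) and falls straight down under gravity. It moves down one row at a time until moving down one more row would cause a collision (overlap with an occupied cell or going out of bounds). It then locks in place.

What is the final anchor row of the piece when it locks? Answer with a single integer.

Answer: 7

Derivation:
Spawn at (row=0, col=3). Try each row:
  row 0: fits
  row 1: fits
  row 2: fits
  row 3: fits
  row 4: fits
  row 5: fits
  row 6: fits
  row 7: fits
  row 8: blocked -> lock at row 7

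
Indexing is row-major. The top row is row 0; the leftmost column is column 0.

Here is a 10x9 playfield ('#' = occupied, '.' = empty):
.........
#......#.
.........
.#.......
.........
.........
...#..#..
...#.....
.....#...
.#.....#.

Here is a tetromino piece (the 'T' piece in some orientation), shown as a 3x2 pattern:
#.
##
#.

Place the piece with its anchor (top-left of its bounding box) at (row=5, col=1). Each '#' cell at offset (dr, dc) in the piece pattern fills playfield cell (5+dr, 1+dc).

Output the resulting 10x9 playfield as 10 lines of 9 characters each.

Answer: .........
#......#.
.........
.#.......
.........
.#.......
.###..#..
.#.#.....
.....#...
.#.....#.

Derivation:
Fill (5+0,1+0) = (5,1)
Fill (5+1,1+0) = (6,1)
Fill (5+1,1+1) = (6,2)
Fill (5+2,1+0) = (7,1)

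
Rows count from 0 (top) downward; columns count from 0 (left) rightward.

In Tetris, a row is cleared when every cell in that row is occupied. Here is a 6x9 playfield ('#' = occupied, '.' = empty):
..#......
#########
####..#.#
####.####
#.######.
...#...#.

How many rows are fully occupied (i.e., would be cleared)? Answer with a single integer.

Answer: 1

Derivation:
Check each row:
  row 0: 8 empty cells -> not full
  row 1: 0 empty cells -> FULL (clear)
  row 2: 3 empty cells -> not full
  row 3: 1 empty cell -> not full
  row 4: 2 empty cells -> not full
  row 5: 7 empty cells -> not full
Total rows cleared: 1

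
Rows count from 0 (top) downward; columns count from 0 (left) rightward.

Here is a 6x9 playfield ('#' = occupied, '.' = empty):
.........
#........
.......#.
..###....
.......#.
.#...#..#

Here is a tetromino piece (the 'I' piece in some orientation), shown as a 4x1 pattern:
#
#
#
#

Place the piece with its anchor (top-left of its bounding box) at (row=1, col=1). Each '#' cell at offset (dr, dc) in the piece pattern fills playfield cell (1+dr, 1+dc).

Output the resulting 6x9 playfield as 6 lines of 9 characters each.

Answer: .........
##.......
.#.....#.
.####....
.#.....#.
.#...#..#

Derivation:
Fill (1+0,1+0) = (1,1)
Fill (1+1,1+0) = (2,1)
Fill (1+2,1+0) = (3,1)
Fill (1+3,1+0) = (4,1)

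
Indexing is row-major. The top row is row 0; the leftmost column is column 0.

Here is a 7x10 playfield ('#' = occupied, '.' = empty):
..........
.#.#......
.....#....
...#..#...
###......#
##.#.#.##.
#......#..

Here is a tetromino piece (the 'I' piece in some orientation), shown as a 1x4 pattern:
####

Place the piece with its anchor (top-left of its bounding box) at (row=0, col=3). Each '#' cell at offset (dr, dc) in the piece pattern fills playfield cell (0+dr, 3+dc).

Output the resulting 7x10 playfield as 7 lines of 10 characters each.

Answer: ...####...
.#.#......
.....#....
...#..#...
###......#
##.#.#.##.
#......#..

Derivation:
Fill (0+0,3+0) = (0,3)
Fill (0+0,3+1) = (0,4)
Fill (0+0,3+2) = (0,5)
Fill (0+0,3+3) = (0,6)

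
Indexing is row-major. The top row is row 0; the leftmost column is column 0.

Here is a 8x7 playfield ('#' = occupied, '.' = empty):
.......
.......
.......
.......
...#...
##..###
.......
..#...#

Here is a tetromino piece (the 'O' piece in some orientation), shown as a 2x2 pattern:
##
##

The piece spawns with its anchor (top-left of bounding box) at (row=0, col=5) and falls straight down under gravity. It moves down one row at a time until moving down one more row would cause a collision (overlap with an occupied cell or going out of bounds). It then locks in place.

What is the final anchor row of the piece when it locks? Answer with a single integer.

Spawn at (row=0, col=5). Try each row:
  row 0: fits
  row 1: fits
  row 2: fits
  row 3: fits
  row 4: blocked -> lock at row 3

Answer: 3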